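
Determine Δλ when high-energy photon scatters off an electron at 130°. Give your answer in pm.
3.9859 pm

Using the Compton scattering formula:
Δλ = λ_C(1 - cos θ)

where λ_C = h/(m_e·c) ≈ 2.4263 pm is the Compton wavelength of an electron.

For θ = 130°:
cos(130°) = -0.6428
1 - cos(130°) = 1.6428

Δλ = 2.4263 × 1.6428
Δλ = 3.9859 pm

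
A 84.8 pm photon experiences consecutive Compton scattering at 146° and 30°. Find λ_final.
89.5629 pm

Apply Compton shift twice:

First scattering at θ₁ = 146°:
Δλ₁ = λ_C(1 - cos(146°))
Δλ₁ = 2.4263 × 1.8290
Δλ₁ = 4.4378 pm

After first scattering:
λ₁ = 84.8 + 4.4378 = 89.2378 pm

Second scattering at θ₂ = 30°:
Δλ₂ = λ_C(1 - cos(30°))
Δλ₂ = 2.4263 × 0.1340
Δλ₂ = 0.3251 pm

Final wavelength:
λ₂ = 89.2378 + 0.3251 = 89.5629 pm

Total shift: Δλ_total = 4.4378 + 0.3251 = 4.7629 pm

(Intermediate values are shown rounded; full precision is carried through to the final answer.)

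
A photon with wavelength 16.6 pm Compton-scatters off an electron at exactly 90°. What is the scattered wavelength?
19.0263 pm

Using the Compton formula: λ' = λ + λ_C(1 − cos θ)

For θ = 90°, cos θ = 0 (exact) = 0.0000, so:
1 − cos 90° = 1 − (0) = 1.0000

Δλ = λ_C × 1.0000 = 2.4263 × 1.0000 = 2.4263 pm

λ' = 16.6 + 2.4263 = 19.0263 pm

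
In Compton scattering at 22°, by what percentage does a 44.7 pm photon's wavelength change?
0.3952%

Calculate the Compton shift:
Δλ = λ_C(1 - cos(22°))
Δλ = 2.4263 × (1 - cos(22°))
Δλ = 2.4263 × 0.0728
Δλ = 0.1767 pm

Percentage change:
(Δλ/λ₀) × 100 = (0.1767/44.7) × 100
= 0.3952%

(Intermediate values are shown rounded; full precision is carried through to the final answer.)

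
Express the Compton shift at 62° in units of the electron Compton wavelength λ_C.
0.5305 λ_C

The Compton shift formula is:
Δλ = λ_C(1 - cos θ)

Dividing both sides by λ_C:
Δλ/λ_C = 1 - cos θ

For θ = 62°:
Δλ/λ_C = 1 - cos(62°)
Δλ/λ_C = 1 - 0.4695
Δλ/λ_C = 0.5305

This means the shift is 0.5305 × λ_C = 1.2872 pm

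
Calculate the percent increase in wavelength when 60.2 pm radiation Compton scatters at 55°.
1.7187%

Calculate the Compton shift:
Δλ = λ_C(1 - cos(55°))
Δλ = 2.4263 × (1 - cos(55°))
Δλ = 2.4263 × 0.4264
Δλ = 1.0346 pm

Percentage change:
(Δλ/λ₀) × 100 = (1.0346/60.2) × 100
= 1.7187%

(Intermediate values are shown rounded; full precision is carried through to the final answer.)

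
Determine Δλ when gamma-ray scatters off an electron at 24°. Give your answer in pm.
0.2098 pm

Using the Compton scattering formula:
Δλ = λ_C(1 - cos θ)

where λ_C = h/(m_e·c) ≈ 2.4263 pm is the Compton wavelength of an electron.

For θ = 24°:
cos(24°) = 0.9135
1 - cos(24°) = 0.0865

Δλ = 2.4263 × 0.0865
Δλ = 0.2098 pm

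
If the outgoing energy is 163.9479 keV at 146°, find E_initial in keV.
396.8000 keV

Convert final energy to wavelength (hc ≈ 1239.842 keV·pm):
λ' = hc/E' = 1239.842 / 163.9479 = 7.5624 pm

Calculate the Compton shift:
Δλ = λ_C(1 - cos(146°))
Δλ = 2.4263 × (1 - cos(146°))
Δλ = 4.4378 pm

Initial wavelength:
λ = λ' - Δλ = 7.5624 - 4.4378 = 3.1246 pm

Initial energy:
E = hc/λ = 1239.842 / 3.1246 = 396.8000 keV

(Intermediate values are shown rounded; full precision is carried through to the final answer.)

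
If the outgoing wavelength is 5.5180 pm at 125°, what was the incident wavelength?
1.7000 pm

From λ' = λ + Δλ, we have λ = λ' - Δλ

First calculate the Compton shift:
Δλ = λ_C(1 - cos θ)
Δλ = 2.4263 × (1 - cos(125°))
Δλ = 2.4263 × 1.5736
Δλ = 3.8180 pm

Initial wavelength:
λ = λ' - Δλ
λ = 5.5180 - 3.8180
λ = 1.7000 pm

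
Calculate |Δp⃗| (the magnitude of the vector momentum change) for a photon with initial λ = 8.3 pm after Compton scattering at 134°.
1.2306e-22 kg·m/s

Photon momentum magnitude is p = h/λ.

Initial momentum:
p₀ = h/λ = 6.6261e-34/8.3000e-12 = 7.9832e-23 kg·m/s

After scattering:
λ' = λ + Δλ = 8.3 + 4.1118 = 12.4118 pm
p' = h/λ' = 6.6261e-34/1.2412e-11 = 5.3385e-23 kg·m/s

Momentum is a vector; the scattered photon's direction makes angle θ = 134° with the incident direction. The magnitude of the vector change Δp⃗ = p⃗₀ − p⃗' is found from the law of cosines:
|Δp⃗|² = p₀² + p'² − 2p₀p'cos θ
|Δp⃗|² = (7.9832e-23)² + (5.3385e-23)² − 2·7.9832e-23·5.3385e-23·cos(134°)
|Δp⃗| = 1.2306e-22 kg·m/s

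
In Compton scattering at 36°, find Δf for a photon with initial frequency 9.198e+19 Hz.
1.145e+19 Hz (decrease)

Convert frequency to wavelength (c = 299792458 m/s):
λ₀ = c/f₀ = 299792458/9.198e+19 = 3.2593222e-12 m = 3.2593 pm

Calculate Compton shift:
Δλ = λ_C(1 - cos(36°)) = 0.4634 pm

Final wavelength:
λ' = λ₀ + Δλ = 3.2593 + 0.4634 = 3.7227 pm

Final frequency:
f' = c/λ' = 299792458/3.7227062e-12 = 8.0530786e+19 Hz

Frequency shift (decrease):
Δf = f₀ - f' = 9.198e+19 - 8.0530786e+19 = 1.145e+19 Hz

(Intermediate values are shown rounded; full precision is carried through to the final answer.)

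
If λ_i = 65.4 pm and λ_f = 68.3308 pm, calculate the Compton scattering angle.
102.00°

First find the wavelength shift:
Δλ = λ' - λ = 68.3308 - 65.4 = 2.9308 pm

Using Δλ = λ_C(1 - cos θ), with λ_C = h/(m_e·c) ≈ 2.42631024 pm:
cos θ = 1 - Δλ/λ_C
cos θ = 1 - 2.9308/2.42631024
cos θ = -0.207925

θ = arccos(-0.207925)
θ = 102.00°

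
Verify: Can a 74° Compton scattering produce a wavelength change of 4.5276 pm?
No, inconsistent

Calculate the expected shift for θ = 74°:

Δλ_expected = λ_C(1 - cos(74°))
Δλ_expected = 2.4263 × (1 - cos(74°))
Δλ_expected = 2.4263 × 0.7244
Δλ_expected = 1.7575 pm

Given shift: 4.5276 pm
Expected shift: 1.7575 pm
Difference: 2.7700 pm

The values do not match. The given shift corresponds to θ ≈ 150.0°, not 74°.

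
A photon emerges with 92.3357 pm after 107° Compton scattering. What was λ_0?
89.2000 pm

From λ' = λ + Δλ, we have λ = λ' - Δλ

First calculate the Compton shift:
Δλ = λ_C(1 - cos θ)
Δλ = 2.4263 × (1 - cos(107°))
Δλ = 2.4263 × 1.2924
Δλ = 3.1357 pm

Initial wavelength:
λ = λ' - Δλ
λ = 92.3357 - 3.1357
λ = 89.2000 pm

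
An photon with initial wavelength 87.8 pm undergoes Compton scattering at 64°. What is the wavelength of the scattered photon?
89.1627 pm

Using the Compton scattering formula:
λ' = λ + Δλ = λ + λ_C(1 - cos θ)

Given:
- Initial wavelength λ = 87.8 pm
- Scattering angle θ = 64°
- Compton wavelength λ_C ≈ 2.4263 pm

Calculate the shift:
Δλ = 2.4263 × (1 - cos(64°))
Δλ = 2.4263 × 0.5616
Δλ = 1.3627 pm

Final wavelength:
λ' = 87.8 + 1.3627 = 89.1627 pm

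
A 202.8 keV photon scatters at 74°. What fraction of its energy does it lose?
0.2233 (or 22.33%)

Calculate initial and final photon energies:

Initial: E₀ = 202.8 keV → λ₀ = 6.1136 pm
Compton shift: Δλ = 1.7575 pm
Final wavelength: λ' = 7.8711 pm
Final energy: E' = 157.5173 keV

Fractional energy loss:
(E₀ - E')/E₀ = (202.8000 - 157.5173)/202.8000
= 45.2827/202.8000
= 0.2233
= 22.33%

(Intermediate values are shown rounded; full precision is carried through to the final answer.)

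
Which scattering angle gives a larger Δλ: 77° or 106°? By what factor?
106° produces the larger shift by a factor of 1.646

Calculate both shifts using Δλ = λ_C(1 - cos θ):

For θ₁ = 77°:
Δλ₁ = 2.4263 × (1 - cos(77°))
Δλ₁ = 2.4263 × 0.7750
Δλ₁ = 1.8805 pm

For θ₂ = 106°:
Δλ₂ = 2.4263 × (1 - cos(106°))
Δλ₂ = 2.4263 × 1.2756
Δλ₂ = 3.0951 pm

The 106° angle produces the larger shift.
Ratio: 3.0951/1.8805 = 1.646

(Intermediate values are shown rounded; full precision is carried through to the final answer.)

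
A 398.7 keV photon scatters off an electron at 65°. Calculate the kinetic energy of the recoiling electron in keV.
123.8282 keV

By energy conservation: K_e = E_initial - E_final

First find the scattered photon energy:
Initial wavelength: λ = hc/E = 3.1097 pm
Compton shift: Δλ = λ_C(1 - cos(65°)) = 1.4009 pm
Final wavelength: λ' = 3.1097 + 1.4009 = 4.5106 pm
Final photon energy: E' = hc/λ' = 274.8718 keV

Electron kinetic energy:
K_e = E - E' = 398.7000 - 274.8718 = 123.8282 keV

(Intermediate values are shown rounded; full precision is carried through to the final answer.)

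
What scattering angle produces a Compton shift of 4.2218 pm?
137.73°

From the Compton formula Δλ = λ_C(1 - cos θ), we can solve for θ:

cos θ = 1 - Δλ/λ_C

Given:
- Δλ = 4.2218 pm
- λ_C = h/(m_e·c) ≈ 2.42631024 pm

cos θ = 1 - 4.2218/2.42631024
cos θ = 1 - 1.740008
cos θ = -0.740008

θ = arccos(-0.740008)
θ = 137.73°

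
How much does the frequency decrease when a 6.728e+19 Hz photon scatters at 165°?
3.479e+19 Hz (decrease)

Convert frequency to wavelength (c = 299792458 m/s):
λ₀ = c/f₀ = 299792458/6.728e+19 = 4.4558927e-12 m = 4.4559 pm

Calculate Compton shift:
Δλ = λ_C(1 - cos(165°)) = 4.7699 pm

Final wavelength:
λ' = λ₀ + Δλ = 4.4559 + 4.7699 = 9.2258 pm

Final frequency:
f' = c/λ' = 299792458/9.2258386e-12 = 3.2494873e+19 Hz

Frequency shift (decrease):
Δf = f₀ - f' = 6.728e+19 - 3.2494873e+19 = 3.479e+19 Hz

(Intermediate values are shown rounded; full precision is carried through to the final answer.)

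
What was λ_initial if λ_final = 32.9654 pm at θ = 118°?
29.4000 pm

From λ' = λ + Δλ, we have λ = λ' - Δλ

First calculate the Compton shift:
Δλ = λ_C(1 - cos θ)
Δλ = 2.4263 × (1 - cos(118°))
Δλ = 2.4263 × 1.4695
Δλ = 3.5654 pm

Initial wavelength:
λ = λ' - Δλ
λ = 32.9654 - 3.5654
λ = 29.4000 pm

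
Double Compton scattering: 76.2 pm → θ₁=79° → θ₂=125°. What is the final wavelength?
81.9813 pm

Apply Compton shift twice:

First scattering at θ₁ = 79°:
Δλ₁ = λ_C(1 - cos(79°))
Δλ₁ = 2.4263 × 0.8092
Δλ₁ = 1.9633 pm

After first scattering:
λ₁ = 76.2 + 1.9633 = 78.1633 pm

Second scattering at θ₂ = 125°:
Δλ₂ = λ_C(1 - cos(125°))
Δλ₂ = 2.4263 × 1.5736
Δλ₂ = 3.8180 pm

Final wavelength:
λ₂ = 78.1633 + 3.8180 = 81.9813 pm

Total shift: Δλ_total = 1.9633 + 3.8180 = 5.7813 pm

(Intermediate values are shown rounded; full precision is carried through to the final answer.)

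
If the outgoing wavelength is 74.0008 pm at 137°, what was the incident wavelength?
69.8000 pm

From λ' = λ + Δλ, we have λ = λ' - Δλ

First calculate the Compton shift:
Δλ = λ_C(1 - cos θ)
Δλ = 2.4263 × (1 - cos(137°))
Δλ = 2.4263 × 1.7314
Δλ = 4.2008 pm

Initial wavelength:
λ = λ' - Δλ
λ = 74.0008 - 4.2008
λ = 69.8000 pm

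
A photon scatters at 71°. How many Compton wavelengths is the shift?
0.6744 λ_C

The Compton shift formula is:
Δλ = λ_C(1 - cos θ)

Dividing both sides by λ_C:
Δλ/λ_C = 1 - cos θ

For θ = 71°:
Δλ/λ_C = 1 - cos(71°)
Δλ/λ_C = 1 - 0.3256
Δλ/λ_C = 0.6744

This means the shift is 0.6744 × λ_C = 1.6364 pm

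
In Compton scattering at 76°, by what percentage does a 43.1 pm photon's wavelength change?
4.2676%

Calculate the Compton shift:
Δλ = λ_C(1 - cos(76°))
Δλ = 2.4263 × (1 - cos(76°))
Δλ = 2.4263 × 0.7581
Δλ = 1.8393 pm

Percentage change:
(Δλ/λ₀) × 100 = (1.8393/43.1) × 100
= 4.2676%

(Intermediate values are shown rounded; full precision is carried through to the final answer.)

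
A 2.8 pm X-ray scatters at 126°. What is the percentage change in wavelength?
137.5878%

Calculate the Compton shift:
Δλ = λ_C(1 - cos(126°))
Δλ = 2.4263 × (1 - cos(126°))
Δλ = 2.4263 × 1.5878
Δλ = 3.8525 pm

Percentage change:
(Δλ/λ₀) × 100 = (3.8525/2.8) × 100
= 137.5878%

(Intermediate values are shown rounded; full precision is carried through to the final answer.)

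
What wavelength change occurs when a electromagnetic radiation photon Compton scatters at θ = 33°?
0.3914 pm

Using the Compton scattering formula:
Δλ = λ_C(1 - cos θ)

where λ_C = h/(m_e·c) ≈ 2.4263 pm is the Compton wavelength of an electron.

For θ = 33°:
cos(33°) = 0.8387
1 - cos(33°) = 0.1613

Δλ = 2.4263 × 0.1613
Δλ = 0.3914 pm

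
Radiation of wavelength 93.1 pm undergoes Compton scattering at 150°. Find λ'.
97.6276 pm

Using the Compton formula: λ' = λ + λ_C(1 − cos θ)

For θ = 150°, cos θ = -√3/2 (exact) ≈ -0.8660, so:
1 − cos 150° = 1 − (-√3/2) ≈ 1.8660

Δλ = λ_C × 1.8660 = 2.4263 × 1.8660 = 4.5276 pm

λ' = 93.1 + 4.5276 = 97.6276 pm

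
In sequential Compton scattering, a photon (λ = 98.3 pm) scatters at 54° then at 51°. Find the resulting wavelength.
100.1995 pm

Apply Compton shift twice:

First scattering at θ₁ = 54°:
Δλ₁ = λ_C(1 - cos(54°))
Δλ₁ = 2.4263 × 0.4122
Δλ₁ = 1.0002 pm

After first scattering:
λ₁ = 98.3 + 1.0002 = 99.3002 pm

Second scattering at θ₂ = 51°:
Δλ₂ = λ_C(1 - cos(51°))
Δλ₂ = 2.4263 × 0.3707
Δλ₂ = 0.8994 pm

Final wavelength:
λ₂ = 99.3002 + 0.8994 = 100.1995 pm

Total shift: Δλ_total = 1.0002 + 0.8994 = 1.8995 pm

(Intermediate values are shown rounded; full precision is carried through to the final answer.)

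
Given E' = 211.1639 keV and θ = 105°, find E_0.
440.1001 keV

Convert final energy to wavelength (hc ≈ 1239.842 keV·pm):
λ' = hc/E' = 1239.842 / 211.1639 = 5.8715 pm

Calculate the Compton shift:
Δλ = λ_C(1 - cos(105°))
Δλ = 2.4263 × (1 - cos(105°))
Δλ = 3.0543 pm

Initial wavelength:
λ = λ' - Δλ = 5.8715 - 3.0543 = 2.8172 pm

Initial energy:
E = hc/λ = 1239.842 / 2.8172 = 440.1001 keV

(Intermediate values are shown rounded; full precision is carried through to the final answer.)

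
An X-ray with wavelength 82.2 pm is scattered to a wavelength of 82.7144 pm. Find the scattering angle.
38.00°

First find the wavelength shift:
Δλ = λ' - λ = 82.7144 - 82.2 = 0.5144 pm

Using Δλ = λ_C(1 - cos θ), with λ_C = h/(m_e·c) ≈ 2.42631024 pm:
cos θ = 1 - Δλ/λ_C
cos θ = 1 - 0.5144/2.42631024
cos θ = 0.787991

θ = arccos(0.787991)
θ = 38.00°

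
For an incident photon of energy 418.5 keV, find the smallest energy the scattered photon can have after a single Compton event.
158.6448 keV (at θ = 180°)

The scattered photon has minimum energy when its wavelength is maximum, i.e., when the Compton shift Δλ = λ_C(1 − cos θ) is maximum. This occurs at θ = 180° (backscattering), giving Δλ_max = 2λ_C = 4.8526 pm.

Initial wavelength: λ₀ = hc/E₀ = 2.9626 pm
Maximum final wavelength: λ'_max = λ₀ + 2λ_C = 2.9626 + 4.8526 = 7.8152 pm
Minimum final energy: E'_min = hc/λ'_max = 158.6448 keV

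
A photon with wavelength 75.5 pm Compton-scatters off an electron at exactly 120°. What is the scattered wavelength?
79.1395 pm

Using the Compton formula: λ' = λ + λ_C(1 − cos θ)

For θ = 120°, cos θ = -1/2 (exact) = -0.5000, so:
1 − cos 120° = 1 − (-1/2) = 1.5000

Δλ = λ_C × 1.5000 = 2.4263 × 1.5000 = 3.6395 pm

λ' = 75.5 + 3.6395 = 79.1395 pm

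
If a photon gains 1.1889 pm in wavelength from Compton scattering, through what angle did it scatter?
59.34°

From the Compton formula Δλ = λ_C(1 - cos θ), we can solve for θ:

cos θ = 1 - Δλ/λ_C

Given:
- Δλ = 1.1889 pm
- λ_C = h/(m_e·c) ≈ 2.42631024 pm

cos θ = 1 - 1.1889/2.42631024
cos θ = 1 - 0.490003
cos θ = 0.509997

θ = arccos(0.509997)
θ = 59.34°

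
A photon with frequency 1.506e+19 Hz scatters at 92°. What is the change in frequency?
1.687e+18 Hz (decrease)

Convert frequency to wavelength (c = 299792458 m/s):
λ₀ = c/f₀ = 299792458/1.506e+19 = 1.9906538e-11 m = 19.9065 pm

Calculate Compton shift:
Δλ = λ_C(1 - cos(92°)) = 2.5110 pm

Final wavelength:
λ' = λ₀ + Δλ = 19.9065 + 2.5110 = 22.4175 pm

Final frequency:
f' = c/λ' = 299792458/2.2417525e-11 = 1.3373129e+19 Hz

Frequency shift (decrease):
Δf = f₀ - f' = 1.506e+19 - 1.3373129e+19 = 1.687e+18 Hz

(Intermediate values are shown rounded; full precision is carried through to the final answer.)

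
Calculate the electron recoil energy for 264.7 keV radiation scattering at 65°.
60.9415 keV

By energy conservation: K_e = E_initial - E_final

First find the scattered photon energy:
Initial wavelength: λ = hc/E = 4.6840 pm
Compton shift: Δλ = λ_C(1 - cos(65°)) = 1.4009 pm
Final wavelength: λ' = 4.6840 + 1.4009 = 6.0849 pm
Final photon energy: E' = hc/λ' = 203.7585 keV

Electron kinetic energy:
K_e = E - E' = 264.7000 - 203.7585 = 60.9415 keV

(Intermediate values are shown rounded; full precision is carried through to the final answer.)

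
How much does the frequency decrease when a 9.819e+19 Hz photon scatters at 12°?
1.676e+18 Hz (decrease)

Convert frequency to wavelength (c = 299792458 m/s):
λ₀ = c/f₀ = 299792458/9.819e+19 = 3.0531873e-12 m = 3.0532 pm

Calculate Compton shift:
Δλ = λ_C(1 - cos(12°)) = 0.0530 pm

Final wavelength:
λ' = λ₀ + Δλ = 3.0532 + 0.0530 = 3.1062 pm

Final frequency:
f' = c/λ' = 299792458/3.1062080e-12 = 9.6513968e+19 Hz

Frequency shift (decrease):
Δf = f₀ - f' = 9.819e+19 - 9.6513968e+19 = 1.676e+18 Hz

(Intermediate values are shown rounded; full precision is carried through to the final answer.)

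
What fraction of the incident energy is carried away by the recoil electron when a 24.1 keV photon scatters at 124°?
0.0685 (or 6.85%)

Calculate initial and final photon energies:

Initial: E₀ = 24.1 keV → λ₀ = 51.4457 pm
Compton shift: Δλ = 3.7831 pm
Final wavelength: λ' = 55.2288 pm
Final energy: E' = 22.4492 keV

Fractional energy loss:
(E₀ - E')/E₀ = (24.1000 - 22.4492)/24.1000
= 1.6508/24.1000
= 0.0685
= 6.85%

(Intermediate values are shown rounded; full precision is carried through to the final answer.)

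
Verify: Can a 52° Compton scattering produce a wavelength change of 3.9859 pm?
No, inconsistent

Calculate the expected shift for θ = 52°:

Δλ_expected = λ_C(1 - cos(52°))
Δλ_expected = 2.4263 × (1 - cos(52°))
Δλ_expected = 2.4263 × 0.3843
Δλ_expected = 0.9325 pm

Given shift: 3.9859 pm
Expected shift: 0.9325 pm
Difference: 3.0534 pm

The values do not match. The given shift corresponds to θ ≈ 130.0°, not 52°.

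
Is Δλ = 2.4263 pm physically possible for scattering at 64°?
No, inconsistent

Calculate the expected shift for θ = 64°:

Δλ_expected = λ_C(1 - cos(64°))
Δλ_expected = 2.4263 × (1 - cos(64°))
Δλ_expected = 2.4263 × 0.5616
Δλ_expected = 1.3627 pm

Given shift: 2.4263 pm
Expected shift: 1.3627 pm
Difference: 1.0636 pm

The values do not match. The given shift corresponds to θ ≈ 90.0°, not 64°.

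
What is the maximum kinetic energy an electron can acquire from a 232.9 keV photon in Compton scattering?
111.0616 keV

Maximum energy transfer occurs at θ = 180° (backscattering).

Initial photon: E₀ = 232.9 keV → λ₀ = 5.3235 pm

Maximum Compton shift (at 180°):
Δλ_max = 2λ_C = 2 × 2.4263 = 4.8526 pm

Final wavelength:
λ' = 5.3235 + 4.8526 = 10.1761 pm

Minimum photon energy (maximum energy to electron):
E'_min = hc/λ' = 121.8384 keV

Maximum electron kinetic energy:
K_max = E₀ - E'_min = 232.9000 - 121.8384 = 111.0616 keV

(Intermediate values are shown rounded; full precision is carried through to the final answer.)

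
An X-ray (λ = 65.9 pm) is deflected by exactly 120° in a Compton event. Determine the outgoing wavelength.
69.5395 pm

Using the Compton formula: λ' = λ + λ_C(1 − cos θ)

For θ = 120°, cos θ = -1/2 (exact) = -0.5000, so:
1 − cos 120° = 1 − (-1/2) = 1.5000

Δλ = λ_C × 1.5000 = 2.4263 × 1.5000 = 3.6395 pm

λ' = 65.9 + 3.6395 = 69.5395 pm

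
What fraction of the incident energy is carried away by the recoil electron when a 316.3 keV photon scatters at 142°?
0.5253 (or 52.53%)

Calculate initial and final photon energies:

Initial: E₀ = 316.3 keV → λ₀ = 3.9198 pm
Compton shift: Δλ = 4.3383 pm
Final wavelength: λ' = 8.2581 pm
Final energy: E' = 150.1365 keV

Fractional energy loss:
(E₀ - E')/E₀ = (316.3000 - 150.1365)/316.3000
= 166.1635/316.3000
= 0.5253
= 52.53%

(Intermediate values are shown rounded; full precision is carried through to the final answer.)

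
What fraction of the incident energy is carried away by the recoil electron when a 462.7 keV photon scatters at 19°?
0.0470 (or 4.70%)

Calculate initial and final photon energies:

Initial: E₀ = 462.7 keV → λ₀ = 2.6796 pm
Compton shift: Δλ = 0.1322 pm
Final wavelength: λ' = 2.8118 pm
Final energy: E' = 440.9472 keV

Fractional energy loss:
(E₀ - E')/E₀ = (462.7000 - 440.9472)/462.7000
= 21.7528/462.7000
= 0.0470
= 4.70%

(Intermediate values are shown rounded; full precision is carried through to the final answer.)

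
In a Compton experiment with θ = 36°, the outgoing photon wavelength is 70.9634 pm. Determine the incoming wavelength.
70.5000 pm

From λ' = λ + Δλ, we have λ = λ' - Δλ

First calculate the Compton shift:
Δλ = λ_C(1 - cos θ)
Δλ = 2.4263 × (1 - cos(36°))
Δλ = 2.4263 × 0.1910
Δλ = 0.4634 pm

Initial wavelength:
λ = λ' - Δλ
λ = 70.9634 - 0.4634
λ = 70.5000 pm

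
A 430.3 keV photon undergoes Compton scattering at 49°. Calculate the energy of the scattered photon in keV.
333.6630 keV

First convert energy to wavelength:
λ = hc/E, with hc ≈ 1239.842 keV·pm (i.e. 1239.842 eV·nm)

For E = 430.3 keV = 430300 eV:
λ = 1239.842 keV·pm / 430.3 keV
λ = 2.8813 pm

Calculate the Compton shift:
Δλ = λ_C(1 - cos(49°)) = 2.4263 × 0.3439
Δλ = 0.8345 pm

Final wavelength:
λ' = 2.8813 + 0.8345 = 3.7159 pm

Final energy:
E' = hc/λ' = 1239.842 / 3.7159 = 333.6630 keV

(Intermediate values are shown rounded; full precision is carried through to the final answer.)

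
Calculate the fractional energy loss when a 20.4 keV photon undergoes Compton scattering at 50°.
0.0141 (or 1.41%)

Calculate initial and final photon energies:

Initial: E₀ = 20.4 keV → λ₀ = 60.7766 pm
Compton shift: Δλ = 0.8667 pm
Final wavelength: λ' = 61.6433 pm
Final energy: E' = 20.1132 keV

Fractional energy loss:
(E₀ - E')/E₀ = (20.4000 - 20.1132)/20.4000
= 0.2868/20.4000
= 0.0141
= 1.41%

(Intermediate values are shown rounded; full precision is carried through to the final answer.)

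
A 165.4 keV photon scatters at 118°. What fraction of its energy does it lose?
0.3223 (or 32.23%)

Calculate initial and final photon energies:

Initial: E₀ = 165.4 keV → λ₀ = 7.4960 pm
Compton shift: Δλ = 3.5654 pm
Final wavelength: λ' = 11.0614 pm
Final energy: E' = 112.0871 keV

Fractional energy loss:
(E₀ - E')/E₀ = (165.4000 - 112.0871)/165.4000
= 53.3129/165.4000
= 0.3223
= 32.23%

(Intermediate values are shown rounded; full precision is carried through to the final answer.)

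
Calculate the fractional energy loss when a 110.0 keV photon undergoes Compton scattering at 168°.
0.2987 (or 29.87%)

Calculate initial and final photon energies:

Initial: E₀ = 110.0 keV → λ₀ = 11.2713 pm
Compton shift: Δλ = 4.7996 pm
Final wavelength: λ' = 16.0709 pm
Final energy: E' = 77.1483 keV

Fractional energy loss:
(E₀ - E')/E₀ = (110.0000 - 77.1483)/110.0000
= 32.8517/110.0000
= 0.2987
= 29.87%

(Intermediate values are shown rounded; full precision is carried through to the final answer.)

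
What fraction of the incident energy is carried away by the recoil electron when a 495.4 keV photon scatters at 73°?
0.4069 (or 40.69%)

Calculate initial and final photon energies:

Initial: E₀ = 495.4 keV → λ₀ = 2.5027 pm
Compton shift: Δλ = 1.7169 pm
Final wavelength: λ' = 4.2196 pm
Final energy: E' = 293.8269 keV

Fractional energy loss:
(E₀ - E')/E₀ = (495.4000 - 293.8269)/495.4000
= 201.5731/495.4000
= 0.4069
= 40.69%

(Intermediate values are shown rounded; full precision is carried through to the final answer.)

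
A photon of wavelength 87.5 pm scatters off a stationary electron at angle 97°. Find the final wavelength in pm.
90.2220 pm

Using the Compton scattering formula:
λ' = λ + Δλ = λ + λ_C(1 - cos θ)

Given:
- Initial wavelength λ = 87.5 pm
- Scattering angle θ = 97°
- Compton wavelength λ_C ≈ 2.4263 pm

Calculate the shift:
Δλ = 2.4263 × (1 - cos(97°))
Δλ = 2.4263 × 1.1219
Δλ = 2.7220 pm

Final wavelength:
λ' = 87.5 + 2.7220 = 90.2220 pm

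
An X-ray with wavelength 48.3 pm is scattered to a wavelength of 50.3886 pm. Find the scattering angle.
82.00°

First find the wavelength shift:
Δλ = λ' - λ = 50.3886 - 48.3 = 2.0886 pm

Using Δλ = λ_C(1 - cos θ), with λ_C = h/(m_e·c) ≈ 2.42631024 pm:
cos θ = 1 - Δλ/λ_C
cos θ = 1 - 2.0886/2.42631024
cos θ = 0.139187

θ = arccos(0.139187)
θ = 82.00°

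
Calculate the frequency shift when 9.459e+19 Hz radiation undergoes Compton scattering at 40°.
1.437e+19 Hz (decrease)

Convert frequency to wavelength (c = 299792458 m/s):
λ₀ = c/f₀ = 299792458/9.459e+19 = 3.1693885e-12 m = 3.1694 pm

Calculate Compton shift:
Δλ = λ_C(1 - cos(40°)) = 0.5676 pm

Final wavelength:
λ' = λ₀ + Δλ = 3.1694 + 0.5676 = 3.7370 pm

Final frequency:
f' = c/λ' = 299792458/3.7370373e-12 = 8.0221961e+19 Hz

Frequency shift (decrease):
Δf = f₀ - f' = 9.459e+19 - 8.0221961e+19 = 1.437e+19 Hz

(Intermediate values are shown rounded; full precision is carried through to the final answer.)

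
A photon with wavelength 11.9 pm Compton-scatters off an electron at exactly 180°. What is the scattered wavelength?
16.7526 pm

Using the Compton formula: λ' = λ + λ_C(1 − cos θ)

For θ = 180°, cos θ = -1 (exact) = -1.0000, so:
1 − cos 180° = 1 − (-1) = 2.0000

Δλ = λ_C × 2.0000 = 2.4263 × 2.0000 = 4.8526 pm

λ' = 11.9 + 4.8526 = 16.7526 pm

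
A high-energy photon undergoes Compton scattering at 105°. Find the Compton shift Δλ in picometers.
3.0543 pm

Using the Compton scattering formula:
Δλ = λ_C(1 - cos θ)

where λ_C = h/(m_e·c) ≈ 2.4263 pm is the Compton wavelength of an electron.

For θ = 105°:
cos(105°) = -0.2588
1 - cos(105°) = 1.2588

Δλ = 2.4263 × 1.2588
Δλ = 3.0543 pm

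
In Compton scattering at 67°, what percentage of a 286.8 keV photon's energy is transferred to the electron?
0.2548 (or 25.48%)

Calculate initial and final photon energies:

Initial: E₀ = 286.8 keV → λ₀ = 4.3230 pm
Compton shift: Δλ = 1.4783 pm
Final wavelength: λ' = 5.8013 pm
Final energy: E' = 213.7181 keV

Fractional energy loss:
(E₀ - E')/E₀ = (286.8000 - 213.7181)/286.8000
= 73.0819/286.8000
= 0.2548
= 25.48%

(Intermediate values are shown rounded; full precision is carried through to the final answer.)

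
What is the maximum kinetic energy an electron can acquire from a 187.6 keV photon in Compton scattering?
79.4263 keV

Maximum energy transfer occurs at θ = 180° (backscattering).

Initial photon: E₀ = 187.6 keV → λ₀ = 6.6090 pm

Maximum Compton shift (at 180°):
Δλ_max = 2λ_C = 2 × 2.4263 = 4.8526 pm

Final wavelength:
λ' = 6.6090 + 4.8526 = 11.4616 pm

Minimum photon energy (maximum energy to electron):
E'_min = hc/λ' = 108.1737 keV

Maximum electron kinetic energy:
K_max = E₀ - E'_min = 187.6000 - 108.1737 = 79.4263 keV

(Intermediate values are shown rounded; full precision is carried through to the final answer.)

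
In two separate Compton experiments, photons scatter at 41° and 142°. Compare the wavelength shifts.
142° produces the larger shift by a factor of 7.289

Calculate both shifts using Δλ = λ_C(1 - cos θ):

For θ₁ = 41°:
Δλ₁ = 2.4263 × (1 - cos(41°))
Δλ₁ = 2.4263 × 0.2453
Δλ₁ = 0.5952 pm

For θ₂ = 142°:
Δλ₂ = 2.4263 × (1 - cos(142°))
Δλ₂ = 2.4263 × 1.7880
Δλ₂ = 4.3383 pm

The 142° angle produces the larger shift.
Ratio: 4.3383/0.5952 = 7.289

(Intermediate values are shown rounded; full precision is carried through to the final answer.)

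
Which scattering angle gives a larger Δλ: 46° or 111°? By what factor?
111° produces the larger shift by a factor of 4.449

Calculate both shifts using Δλ = λ_C(1 - cos θ):

For θ₁ = 46°:
Δλ₁ = 2.4263 × (1 - cos(46°))
Δλ₁ = 2.4263 × 0.3053
Δλ₁ = 0.7409 pm

For θ₂ = 111°:
Δλ₂ = 2.4263 × (1 - cos(111°))
Δλ₂ = 2.4263 × 1.3584
Δλ₂ = 3.2958 pm

The 111° angle produces the larger shift.
Ratio: 3.2958/0.7409 = 4.449

(Intermediate values are shown rounded; full precision is carried through to the final answer.)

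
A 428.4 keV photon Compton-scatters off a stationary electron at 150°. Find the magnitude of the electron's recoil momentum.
3.0950e-22 kg·m/s

The electron is initially at rest, so by conservation of momentum:
p⃗_e = p⃗₀ − p⃗'  (incident photon momentum minus scattered photon momentum)

Photon momentum magnitudes (p = h/λ = E/c):
λ₀ = hc/E₀ = 2.8941 pm → p₀ = h/λ₀ = 2.2895e-22 kg·m/s
Δλ = λ_C(1 − cos 150°) = 4.5276 pm
λ' = 7.4217 pm → p' = h/λ' = 8.9280e-23 kg·m/s

The scattered photon makes angle θ = 150° with the incident direction, so by the law of cosines:
|p⃗_e|² = p₀² + p'² − 2p₀p'cos θ
|p⃗_e|² = (2.2895e-22)² + (8.9280e-23)² − 2·2.2895e-22·8.9280e-23·cos(150°)
|p⃗_e| = 3.0950e-22 kg·m/s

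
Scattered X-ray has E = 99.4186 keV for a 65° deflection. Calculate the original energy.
112.0000 keV

Convert final energy to wavelength (hc ≈ 1239.842 keV·pm):
λ' = hc/E' = 1239.842 / 99.4186 = 12.4709 pm

Calculate the Compton shift:
Δλ = λ_C(1 - cos(65°))
Δλ = 2.4263 × (1 - cos(65°))
Δλ = 1.4009 pm

Initial wavelength:
λ = λ' - Δλ = 12.4709 - 1.4009 = 11.0700 pm

Initial energy:
E = hc/λ = 1239.842 / 11.0700 = 112.0000 keV

(Intermediate values are shown rounded; full precision is carried through to the final answer.)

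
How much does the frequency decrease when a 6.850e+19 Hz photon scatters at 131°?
3.279e+19 Hz (decrease)

Convert frequency to wavelength (c = 299792458 m/s):
λ₀ = c/f₀ = 299792458/6.850e+19 = 4.3765322e-12 m = 4.3765 pm

Calculate Compton shift:
Δλ = λ_C(1 - cos(131°)) = 4.0181 pm

Final wavelength:
λ' = λ₀ + Δλ = 4.3765 + 4.0181 = 8.3946 pm

Final frequency:
f' = c/λ' = 299792458/8.3946452e-12 = 3.5712344e+19 Hz

Frequency shift (decrease):
Δf = f₀ - f' = 6.850e+19 - 3.5712344e+19 = 3.279e+19 Hz

(Intermediate values are shown rounded; full precision is carried through to the final answer.)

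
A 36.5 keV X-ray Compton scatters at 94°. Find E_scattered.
33.9090 keV

First convert energy to wavelength:
λ = hc/E, with hc ≈ 1239.842 keV·pm (i.e. 1239.842 eV·nm)

For E = 36.5 keV = 36500 eV:
λ = 1239.842 keV·pm / 36.5 keV
λ = 33.9683 pm

Calculate the Compton shift:
Δλ = λ_C(1 - cos(94°)) = 2.4263 × 1.0698
Δλ = 2.5956 pm

Final wavelength:
λ' = 33.9683 + 2.5956 = 36.5638 pm

Final energy:
E' = hc/λ' = 1239.842 / 36.5638 = 33.9090 keV

(Intermediate values are shown rounded; full precision is carried through to the final answer.)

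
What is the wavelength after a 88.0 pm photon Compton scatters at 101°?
90.8893 pm

Using the Compton scattering formula:
λ' = λ + Δλ = λ + λ_C(1 - cos θ)

Given:
- Initial wavelength λ = 88.0 pm
- Scattering angle θ = 101°
- Compton wavelength λ_C ≈ 2.4263 pm

Calculate the shift:
Δλ = 2.4263 × (1 - cos(101°))
Δλ = 2.4263 × 1.1908
Δλ = 2.8893 pm

Final wavelength:
λ' = 88.0 + 2.8893 = 90.8893 pm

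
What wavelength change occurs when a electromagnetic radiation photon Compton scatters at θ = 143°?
4.3640 pm

Using the Compton scattering formula:
Δλ = λ_C(1 - cos θ)

where λ_C = h/(m_e·c) ≈ 2.4263 pm is the Compton wavelength of an electron.

For θ = 143°:
cos(143°) = -0.7986
1 - cos(143°) = 1.7986

Δλ = 2.4263 × 1.7986
Δλ = 4.3640 pm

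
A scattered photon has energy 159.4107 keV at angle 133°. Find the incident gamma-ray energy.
335.3998 keV

Convert final energy to wavelength (hc ≈ 1239.842 keV·pm):
λ' = hc/E' = 1239.842 / 159.4107 = 7.7777 pm

Calculate the Compton shift:
Δλ = λ_C(1 - cos(133°))
Δλ = 2.4263 × (1 - cos(133°))
Δλ = 4.0810 pm

Initial wavelength:
λ = λ' - Δλ = 7.7777 - 4.0810 = 3.6966 pm

Initial energy:
E = hc/λ = 1239.842 / 3.6966 = 335.3998 keV

(Intermediate values are shown rounded; full precision is carried through to the final answer.)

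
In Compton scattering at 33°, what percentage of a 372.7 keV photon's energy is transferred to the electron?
0.1053 (or 10.53%)

Calculate initial and final photon energies:

Initial: E₀ = 372.7 keV → λ₀ = 3.3266 pm
Compton shift: Δλ = 0.3914 pm
Final wavelength: λ' = 3.7181 pm
Final energy: E' = 333.4626 keV

Fractional energy loss:
(E₀ - E')/E₀ = (372.7000 - 333.4626)/372.7000
= 39.2374/372.7000
= 0.1053
= 10.53%

(Intermediate values are shown rounded; full precision is carried through to the final answer.)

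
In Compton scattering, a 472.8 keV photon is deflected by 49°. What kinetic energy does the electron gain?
114.1373 keV

By energy conservation: K_e = E_initial - E_final

First find the scattered photon energy:
Initial wavelength: λ = hc/E = 2.6223 pm
Compton shift: Δλ = λ_C(1 - cos(49°)) = 0.8345 pm
Final wavelength: λ' = 2.6223 + 0.8345 = 3.4568 pm
Final photon energy: E' = hc/λ' = 358.6627 keV

Electron kinetic energy:
K_e = E - E' = 472.8000 - 358.6627 = 114.1373 keV

(Intermediate values are shown rounded; full precision is carried through to the final answer.)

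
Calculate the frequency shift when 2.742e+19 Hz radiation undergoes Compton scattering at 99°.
5.600e+18 Hz (decrease)

Convert frequency to wavelength (c = 299792458 m/s):
λ₀ = c/f₀ = 299792458/2.742e+19 = 1.0933350e-11 m = 10.9334 pm

Calculate Compton shift:
Δλ = λ_C(1 - cos(99°)) = 2.8059 pm

Final wavelength:
λ' = λ₀ + Δλ = 10.9334 + 2.8059 = 13.7392 pm

Final frequency:
f' = c/λ' = 299792458/1.3739219e-11 = 2.1820197e+19 Hz

Frequency shift (decrease):
Δf = f₀ - f' = 2.742e+19 - 2.1820197e+19 = 5.600e+18 Hz

(Intermediate values are shown rounded; full precision is carried through to the final answer.)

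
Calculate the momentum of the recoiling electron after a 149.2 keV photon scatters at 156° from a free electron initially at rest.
1.2817e-22 kg·m/s

The electron is initially at rest, so by conservation of momentum:
p⃗_e = p⃗₀ − p⃗'  (incident photon momentum minus scattered photon momentum)

Photon momentum magnitudes (p = h/λ = E/c):
λ₀ = hc/E₀ = 8.3099 pm → p₀ = h/λ₀ = 7.9737e-23 kg·m/s
Δλ = λ_C(1 − cos 156°) = 4.6429 pm
λ' = 12.9528 pm → p' = h/λ' = 5.1156e-23 kg·m/s

The scattered photon makes angle θ = 156° with the incident direction, so by the law of cosines:
|p⃗_e|² = p₀² + p'² − 2p₀p'cos θ
|p⃗_e|² = (7.9737e-23)² + (5.1156e-23)² − 2·7.9737e-23·5.1156e-23·cos(156°)
|p⃗_e| = 1.2817e-22 kg·m/s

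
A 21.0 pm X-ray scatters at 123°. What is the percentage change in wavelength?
17.8465%

Calculate the Compton shift:
Δλ = λ_C(1 - cos(123°))
Δλ = 2.4263 × (1 - cos(123°))
Δλ = 2.4263 × 1.5446
Δλ = 3.7478 pm

Percentage change:
(Δλ/λ₀) × 100 = (3.7478/21.0) × 100
= 17.8465%

(Intermediate values are shown rounded; full precision is carried through to the final answer.)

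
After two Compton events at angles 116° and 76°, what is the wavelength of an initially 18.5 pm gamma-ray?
23.8293 pm

Apply Compton shift twice:

First scattering at θ₁ = 116°:
Δλ₁ = λ_C(1 - cos(116°))
Δλ₁ = 2.4263 × 1.4384
Δλ₁ = 3.4899 pm

After first scattering:
λ₁ = 18.5 + 3.4899 = 21.9899 pm

Second scattering at θ₂ = 76°:
Δλ₂ = λ_C(1 - cos(76°))
Δλ₂ = 2.4263 × 0.7581
Δλ₂ = 1.8393 pm

Final wavelength:
λ₂ = 21.9899 + 1.8393 = 23.8293 pm

Total shift: Δλ_total = 3.4899 + 1.8393 = 5.3293 pm

(Intermediate values are shown rounded; full precision is carried through to the final answer.)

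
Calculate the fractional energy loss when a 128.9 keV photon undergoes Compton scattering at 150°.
0.3201 (or 32.01%)

Calculate initial and final photon energies:

Initial: E₀ = 128.9 keV → λ₀ = 9.6186 pm
Compton shift: Δλ = 4.5276 pm
Final wavelength: λ' = 14.1462 pm
Final energy: E' = 87.6449 keV

Fractional energy loss:
(E₀ - E')/E₀ = (128.9000 - 87.6449)/128.9000
= 41.2551/128.9000
= 0.3201
= 32.01%

(Intermediate values are shown rounded; full precision is carried through to the final answer.)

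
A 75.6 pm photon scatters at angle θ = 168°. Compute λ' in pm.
80.3996 pm

Using the Compton scattering formula:
λ' = λ + Δλ = λ + λ_C(1 - cos θ)

Given:
- Initial wavelength λ = 75.6 pm
- Scattering angle θ = 168°
- Compton wavelength λ_C ≈ 2.4263 pm

Calculate the shift:
Δλ = 2.4263 × (1 - cos(168°))
Δλ = 2.4263 × 1.9781
Δλ = 4.7996 pm

Final wavelength:
λ' = 75.6 + 4.7996 = 80.3996 pm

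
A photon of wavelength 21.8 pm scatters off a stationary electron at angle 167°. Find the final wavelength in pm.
26.5904 pm

Using the Compton scattering formula:
λ' = λ + Δλ = λ + λ_C(1 - cos θ)

Given:
- Initial wavelength λ = 21.8 pm
- Scattering angle θ = 167°
- Compton wavelength λ_C ≈ 2.4263 pm

Calculate the shift:
Δλ = 2.4263 × (1 - cos(167°))
Δλ = 2.4263 × 1.9744
Δλ = 4.7904 pm

Final wavelength:
λ' = 21.8 + 4.7904 = 26.5904 pm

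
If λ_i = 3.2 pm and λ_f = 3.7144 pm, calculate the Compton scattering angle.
38.00°

First find the wavelength shift:
Δλ = λ' - λ = 3.7144 - 3.2 = 0.5144 pm

Using Δλ = λ_C(1 - cos θ), with λ_C = h/(m_e·c) ≈ 2.42631024 pm:
cos θ = 1 - Δλ/λ_C
cos θ = 1 - 0.5144/2.42631024
cos θ = 0.787991

θ = arccos(0.787991)
θ = 38.00°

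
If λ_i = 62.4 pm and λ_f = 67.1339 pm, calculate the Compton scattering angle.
162.00°

First find the wavelength shift:
Δλ = λ' - λ = 67.1339 - 62.4 = 4.7339 pm

Using Δλ = λ_C(1 - cos θ), with λ_C = h/(m_e·c) ≈ 2.42631024 pm:
cos θ = 1 - Δλ/λ_C
cos θ = 1 - 4.7339/2.42631024
cos θ = -0.951070

θ = arccos(-0.951070)
θ = 162.00°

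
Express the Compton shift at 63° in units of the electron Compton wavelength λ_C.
0.5460 λ_C

The Compton shift formula is:
Δλ = λ_C(1 - cos θ)

Dividing both sides by λ_C:
Δλ/λ_C = 1 - cos θ

For θ = 63°:
Δλ/λ_C = 1 - cos(63°)
Δλ/λ_C = 1 - 0.4540
Δλ/λ_C = 0.5460

This means the shift is 0.5460 × λ_C = 1.3248 pm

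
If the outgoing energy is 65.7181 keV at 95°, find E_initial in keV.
76.4000 keV

Convert final energy to wavelength (hc ≈ 1239.842 keV·pm):
λ' = hc/E' = 1239.842 / 65.7181 = 18.8661 pm

Calculate the Compton shift:
Δλ = λ_C(1 - cos(95°))
Δλ = 2.4263 × (1 - cos(95°))
Δλ = 2.6378 pm

Initial wavelength:
λ = λ' - Δλ = 18.8661 - 2.6378 = 16.2283 pm

Initial energy:
E = hc/λ = 1239.842 / 16.2283 = 76.4000 keV

(Intermediate values are shown rounded; full precision is carried through to the final answer.)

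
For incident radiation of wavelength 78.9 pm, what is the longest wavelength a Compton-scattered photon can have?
83.7526 pm (at θ = 180°)

The Compton shift is Δλ = λ_C(1 − cos θ).

Since cos θ ranges from −1 to 1, the factor (1 − cos θ) ranges from 0 to 2; the maximum shift occurs at θ = 180° (backscattering):
Δλ_max = 2λ_C = 2 × 2.4263 pm = 4.8526 pm

Maximum scattered wavelength:
λ'_max = λ₀ + Δλ_max = 78.9 + 4.8526 = 83.7526 pm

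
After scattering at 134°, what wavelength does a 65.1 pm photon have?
69.2118 pm

Using the Compton scattering formula:
λ' = λ + Δλ = λ + λ_C(1 - cos θ)

Given:
- Initial wavelength λ = 65.1 pm
- Scattering angle θ = 134°
- Compton wavelength λ_C ≈ 2.4263 pm

Calculate the shift:
Δλ = 2.4263 × (1 - cos(134°))
Δλ = 2.4263 × 1.6947
Δλ = 4.1118 pm

Final wavelength:
λ' = 65.1 + 4.1118 = 69.2118 pm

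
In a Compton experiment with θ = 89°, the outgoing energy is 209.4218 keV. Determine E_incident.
350.5999 keV

Convert final energy to wavelength (hc ≈ 1239.842 keV·pm):
λ' = hc/E' = 1239.842 / 209.4218 = 5.9203 pm

Calculate the Compton shift:
Δλ = λ_C(1 - cos(89°))
Δλ = 2.4263 × (1 - cos(89°))
Δλ = 2.3840 pm

Initial wavelength:
λ = λ' - Δλ = 5.9203 - 2.3840 = 3.5363 pm

Initial energy:
E = hc/λ = 1239.842 / 3.5363 = 350.5999 keV

(Intermediate values are shown rounded; full precision is carried through to the final answer.)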